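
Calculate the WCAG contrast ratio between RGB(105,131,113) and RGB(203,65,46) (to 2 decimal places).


Linearize each sRGB channel c=v/255: c/12.92 if c ≤ 0.04045 else ((c+0.055)/1.055)^2.4
L = 0.2126×R_lin + 0.7152×G_lin + 0.0722×B_lin
Color 1 (105,131,113):
  R=105: 105/255≈0.4118 > 0.04045 → ((0.4118+0.055)/1.055)^2.4 ≈ 0.14126
  G=131: 131/255≈0.5137 > 0.04045 → ((0.5137+0.055)/1.055)^2.4 ≈ 0.22697
  B=113: 113/255≈0.4431 > 0.04045 → ((0.4431+0.055)/1.055)^2.4 ≈ 0.16513
  L1 = 0.2126×0.14126 + 0.7152×0.22697 + 0.0722×0.16513 ≈ 0.20428
Color 2 (203,65,46):
  R=203: 203/255≈0.7961 > 0.04045 → ((0.7961+0.055)/1.055)^2.4 ≈ 0.59720
  G=65: 65/255≈0.2549 > 0.04045 → ((0.2549+0.055)/1.055)^2.4 ≈ 0.05286
  B=46: 46/255≈0.1804 > 0.04045 → ((0.1804+0.055)/1.055)^2.4 ≈ 0.02732
  L2 = 0.2126×0.59720 + 0.7152×0.05286 + 0.0722×0.02732 ≈ 0.16674
Lighter = 0.20428, Darker = 0.16674
Ratio = (L_lighter + 0.05) / (L_darker + 0.05)
Ratio = (0.20428 + 0.05) / (0.16674 + 0.05) = 0.25428 / 0.21674 ≈ 1.1732
Ratio ≈ 1.17:1


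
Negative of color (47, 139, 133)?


Invert: (255-R, 255-G, 255-B)
R: 255-47 = 208
G: 255-139 = 116
B: 255-133 = 122
= RGB(208, 116, 122)


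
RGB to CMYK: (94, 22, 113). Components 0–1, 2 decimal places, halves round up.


R'=94/255≈0.3686, G'=22/255≈0.0863, B'=113/255≈0.4431
K = 1 - max(R',G',B') = 1 - 113/255 = 142/255 = 0.55686… → 0.56
(1-R'-K)/(1-K) simplifies to (max-R)/max with max = 113:
C = (113-94)/113 = 19/113 = 0.16814… → 0.17
M = (113-22)/113 = 91/113 = 0.80530… → 0.81
Y = (113-113)/113 = 0/113 = 0 → 0.00
= CMYK(0.17, 0.81, 0.00, 0.56)


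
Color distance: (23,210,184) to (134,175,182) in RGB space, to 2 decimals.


d = √[(R₁-R₂)² + (G₁-G₂)² + (B₁-B₂)²]
d = √[(23-134)² + (210-175)² + (184-182)²]
d = √[12321 + 1225 + 4]
d = √13550
d ≈ 116.40


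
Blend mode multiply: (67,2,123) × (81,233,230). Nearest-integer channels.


Multiply: C = A×B/255, rounded to nearest integer
R: 67×81/255 = 5427/255 ≈ 21.282 → 21
G: 2×233/255 = 466/255 ≈ 1.827 → 2
B: 123×230/255 = 28290/255 ≈ 110.941 → 111
= RGB(21, 2, 111)


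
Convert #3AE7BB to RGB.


3A → 58 (R)
E7 → 231 (G)
BB → 187 (B)
= RGB(58, 231, 187)


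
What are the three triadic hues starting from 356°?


Triadic: equally spaced at 120° intervals
H1 = 356°
H2 = (356 + 120) mod 360 = 116°
H3 = (356 + 240) mod 360 = 236°
Triadic = 356°, 116°, 236°


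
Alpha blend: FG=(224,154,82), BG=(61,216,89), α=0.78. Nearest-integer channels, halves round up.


C = α×F + (1-α)×B, with 1-α = 0.22
R: 0.78×224 + 0.22×61 = 174.72 + 13.42 = 188.14 → 188
G: 0.78×154 + 0.22×216 = 120.12 + 47.52 = 167.64 → 168
B: 0.78×82 + 0.22×89 = 63.96 + 19.58 = 83.54 → 84
= RGB(188, 168, 84)


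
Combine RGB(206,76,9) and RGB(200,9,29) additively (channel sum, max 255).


Additive: each channel = min(255, C₁+C₂)
R: 206+200 = 406 → 255
G: 76+9 = 85 → 85
B: 9+29 = 38 → 38
= RGB(255, 85, 38)


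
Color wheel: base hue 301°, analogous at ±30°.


Base hue: 301°
Left analog: (301 - 30) mod 360 = 271°
Right analog: (301 + 30) mod 360 = 331°
Analogous hues = 271° and 331°


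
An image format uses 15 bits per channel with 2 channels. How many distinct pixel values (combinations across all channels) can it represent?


Total bits = 15 bits/channel × 2 channels = 30 bits
Distinct pixel values = 2^30
= 1,073,741,824 pixel values


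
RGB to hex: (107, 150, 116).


R = 107 → 6B (hex)
G = 150 → 96 (hex)
B = 116 → 74 (hex)
Hex = #6B9674


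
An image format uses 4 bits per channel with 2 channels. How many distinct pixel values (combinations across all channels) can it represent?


Total bits = 4 bits/channel × 2 channels = 8 bits
Distinct pixel values = 2^8
= 256 pixel values


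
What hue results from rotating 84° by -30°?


New hue = (H + rotation) mod 360
New hue = (84 -30) mod 360
= 54 mod 360
= 54°


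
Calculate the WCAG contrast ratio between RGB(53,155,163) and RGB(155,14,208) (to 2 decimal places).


Linearize each sRGB channel c=v/255: c/12.92 if c ≤ 0.04045 else ((c+0.055)/1.055)^2.4
L = 0.2126×R_lin + 0.7152×G_lin + 0.0722×B_lin
Color 1 (53,155,163):
  R=53: 53/255≈0.2078 > 0.04045 → ((0.2078+0.055)/1.055)^2.4 ≈ 0.03560
  G=155: 155/255≈0.6078 > 0.04045 → ((0.6078+0.055)/1.055)^2.4 ≈ 0.32778
  B=163: 163/255≈0.6392 > 0.04045 → ((0.6392+0.055)/1.055)^2.4 ≈ 0.36625
  L1 = 0.2126×0.03560 + 0.7152×0.32778 + 0.0722×0.36625 ≈ 0.26844
Color 2 (155,14,208):
  R=155: 155/255≈0.6078 > 0.04045 → ((0.6078+0.055)/1.055)^2.4 ≈ 0.32778
  G=14: 14/255≈0.0549 > 0.04045 → ((0.0549+0.055)/1.055)^2.4 ≈ 0.00439
  B=208: 208/255≈0.8157 > 0.04045 → ((0.8157+0.055)/1.055)^2.4 ≈ 0.63076
  L2 = 0.2126×0.32778 + 0.7152×0.00439 + 0.0722×0.63076 ≈ 0.11837
Lighter = 0.26844, Darker = 0.11837
Ratio = (L_lighter + 0.05) / (L_darker + 0.05)
Ratio = (0.26844 + 0.05) / (0.11837 + 0.05) = 0.31844 / 0.16837 ≈ 1.8913
Ratio ≈ 1.89:1


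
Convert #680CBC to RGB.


68 → 104 (R)
0C → 12 (G)
BC → 188 (B)
= RGB(104, 12, 188)


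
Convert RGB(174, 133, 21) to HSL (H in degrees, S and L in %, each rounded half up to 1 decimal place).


Normalize: R'=174/255≈0.6824, G'=133/255≈0.5216, B'=21/255≈0.0824
Max=174/255, Min=21/255, Δ=Max-Min=153/255
L = (Max+Min)/2 = (174+21)/510 = 195/510 = 0.38235… → L = 38.2%
L ≤ 0.5 → S = Δ/(Max+Min) = 153/(174+21) = 153/195 = 0.78461… → S = 78.5%
(the 1/255 factors cancel in S and H, so raw channel differences can be used)
Max is R' → H = 60 × (((G-B)/Δ) mod 6) = 60 × (((133-21)/153) mod 6)
  112/153 = 0.7320…
  H = 60 × 0.7320… = 43.921…° → H = 43.9°
= HSL(43.9°, 78.5%, 38.2%)


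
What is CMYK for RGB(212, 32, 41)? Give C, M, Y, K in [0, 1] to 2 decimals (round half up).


R'=212/255≈0.8314, G'=32/255≈0.1255, B'=41/255≈0.1608
K = 1 - max(R',G',B') = 1 - 212/255 = 43/255 = 0.16862… → 0.17
(1-R'-K)/(1-K) simplifies to (max-R)/max with max = 212:
C = (212-212)/212 = 0/212 = 0 → 0.00
M = (212-32)/212 = 180/212 = 0.84905… → 0.85
Y = (212-41)/212 = 171/212 = 0.80660… → 0.81
= CMYK(0.00, 0.85, 0.81, 0.17)


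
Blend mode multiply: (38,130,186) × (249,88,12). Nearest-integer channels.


Multiply: C = A×B/255, rounded to nearest integer
R: 38×249/255 = 9462/255 ≈ 37.106 → 37
G: 130×88/255 = 11440/255 ≈ 44.863 → 45
B: 186×12/255 = 2232/255 ≈ 8.753 → 9
= RGB(37, 45, 9)


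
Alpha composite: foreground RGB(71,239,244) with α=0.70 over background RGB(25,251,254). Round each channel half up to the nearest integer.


C = α×F + (1-α)×B, with 1-α = 0.30
R: 0.70×71 + 0.30×25 = 49.70 + 7.50 = 57.20 → 57
G: 0.70×239 + 0.30×251 = 167.30 + 75.30 = 242.60 → 243
B: 0.70×244 + 0.30×254 = 170.80 + 76.20 = 247.00 → 247
= RGB(57, 243, 247)


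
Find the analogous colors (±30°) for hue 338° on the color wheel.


Base hue: 338°
Left analog: (338 - 30) mod 360 = 308°
Right analog: (338 + 30) mod 360 = 8°
Analogous hues = 308° and 8°


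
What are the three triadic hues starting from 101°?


Triadic: equally spaced at 120° intervals
H1 = 101°
H2 = (101 + 120) mod 360 = 221°
H3 = (101 + 240) mod 360 = 341°
Triadic = 101°, 221°, 341°


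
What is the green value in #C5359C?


Color: #C5359C
R = C5 = 197
G = 35 = 53
B = 9C = 156
Green = 53


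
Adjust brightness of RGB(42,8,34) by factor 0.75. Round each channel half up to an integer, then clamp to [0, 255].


Multiply each channel by 0.75, round half up, clamp to [0, 255]
R: 42×0.75 = 31.5 → round → 32
G: 8×0.75 = 6
B: 34×0.75 = 25.5 → round → 26
= RGB(32, 6, 26)


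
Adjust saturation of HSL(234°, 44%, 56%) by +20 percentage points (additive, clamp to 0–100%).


Original S = 44%
Adjustment = +20 percentage points
New S = 44 + (20) = 64
Clamp to [0, 100] → 64
= HSL(234°, 64%, 56%)


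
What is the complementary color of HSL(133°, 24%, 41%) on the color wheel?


Complement = opposite side of color wheel = hue + 180°
H' = (133 + 180) mod 360 = 313°
S and L unchanged.
= HSL(313°, 24%, 41%)


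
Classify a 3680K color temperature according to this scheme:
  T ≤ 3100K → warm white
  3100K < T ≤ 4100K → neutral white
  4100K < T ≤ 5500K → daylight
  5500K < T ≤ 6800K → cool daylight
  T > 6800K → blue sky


Temperature: 3680K
3100K < 3680K ≤ 4100K → neutral white
Classification: neutral white


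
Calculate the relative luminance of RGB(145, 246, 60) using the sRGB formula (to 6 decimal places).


Linearize each channel (sRGB transfer function): c = v/255; c_lin = c/12.92 if c ≤ 0.04045, else ((c+0.055)/1.055)^2.4
  R: 145/255 ≈ 0.568627 > 0.04045 → ((0.568627+0.055)/1.055)^2.4 ≈ 0.283149
  G: 246/255 ≈ 0.964706 > 0.04045 → ((0.964706+0.055)/1.055)^2.4 ≈ 0.921582
  B: 60/255 ≈ 0.235294 > 0.04045 → ((0.235294+0.055)/1.055)^2.4 ≈ 0.045186
R_lin = 0.283149, G_lin = 0.921582, B_lin = 0.045186
L = 0.2126×R + 0.7152×G + 0.0722×B
L = 0.2126×0.283149 + 0.7152×0.921582 + 0.0722×0.045186
L ≈ 0.722575


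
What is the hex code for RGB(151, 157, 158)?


R = 151 → 97 (hex)
G = 157 → 9D (hex)
B = 158 → 9E (hex)
Hex = #979D9E


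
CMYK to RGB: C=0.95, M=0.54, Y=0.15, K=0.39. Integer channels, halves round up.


R = 255 × (1-C) × (1-K) = 255 × 0.05 × 0.61 = 7.7775 → 8
G = 255 × (1-M) × (1-K) = 255 × 0.46 × 0.61 = 71.553 → 72
B = 255 × (1-Y) × (1-K) = 255 × 0.85 × 0.61 = 132.2175 → 132
= RGB(8, 72, 132)


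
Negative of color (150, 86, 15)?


Invert: (255-R, 255-G, 255-B)
R: 255-150 = 105
G: 255-86 = 169
B: 255-15 = 240
= RGB(105, 169, 240)


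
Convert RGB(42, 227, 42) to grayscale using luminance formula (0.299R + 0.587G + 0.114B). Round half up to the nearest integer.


Gray = 0.299×R + 0.587×G + 0.114×B
Gray = 0.299×42 + 0.587×227 + 0.114×42
Gray = 12.558 + 133.249 + 4.788
Gray = 150.595 → round half up → 151
Gray = 151


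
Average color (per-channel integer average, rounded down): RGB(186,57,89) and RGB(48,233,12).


Midpoint: each channel = ⌊(C₁+C₂)/2⌋
R: ⌊(186+48)/2⌋ = 117
G: ⌊(57+233)/2⌋ = 145
B: ⌊(89+12)/2⌋ = 50
= RGB(117, 145, 50)


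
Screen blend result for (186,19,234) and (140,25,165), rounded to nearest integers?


Screen: C = 255 - (255-A)×(255-B)/255, rounded to nearest integer
R: 255 - (255-186)×(255-140)/255 = 255 - 7935/255 ≈ 255 - 31.118 = 223.882 → 224
G: 255 - (255-19)×(255-25)/255 = 255 - 54280/255 ≈ 255 - 212.863 = 42.137 → 42
B: 255 - (255-234)×(255-165)/255 = 255 - 1890/255 ≈ 255 - 7.412 = 247.588 → 248
= RGB(224, 42, 248)


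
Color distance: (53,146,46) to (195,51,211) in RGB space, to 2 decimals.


d = √[(R₁-R₂)² + (G₁-G₂)² + (B₁-B₂)²]
d = √[(53-195)² + (146-51)² + (46-211)²]
d = √[20164 + 9025 + 27225]
d = √56414
d ≈ 237.52


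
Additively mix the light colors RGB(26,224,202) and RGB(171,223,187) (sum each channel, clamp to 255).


Additive: each channel = min(255, C₁+C₂)
R: 26+171 = 197 → 197
G: 224+223 = 447 → 255
B: 202+187 = 389 → 255
= RGB(197, 255, 255)


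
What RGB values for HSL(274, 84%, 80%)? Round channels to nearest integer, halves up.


H=274°, S=0.84, L=0.80
C = (1-|2L-1|)×S = (1-|0.60|)×0.84 = 0.336
H' = H/60 = 274/60 ≈ 4.5667; X = C×(1-|H' mod 2 - 1|) = 0.1904
m = L - C/2 = 0.80 - 0.168 = 0.632
Sector ⌊H'⌋ = 4 → (R',G',B') = (0.1904, 0.0, 0.336)
RGB = ((R'+m)×255, (G'+m)×255, (B'+m)×255) = (209.712, 161.16, 246.84)
Round half up → RGB(210, 161, 247)


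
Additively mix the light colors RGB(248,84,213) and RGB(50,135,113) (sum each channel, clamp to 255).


Additive: each channel = min(255, C₁+C₂)
R: 248+50 = 298 → 255
G: 84+135 = 219 → 219
B: 213+113 = 326 → 255
= RGB(255, 219, 255)


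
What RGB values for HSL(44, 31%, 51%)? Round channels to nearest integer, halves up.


H=44°, S=0.31, L=0.51
C = (1-|2L-1|)×S = (1-|0.02|)×0.31 = 0.3038
H' = H/60 = 44/60 ≈ 0.7333; X = C×(1-|H' mod 2 - 1|) ≈ 0.2228
m = L - C/2 = 0.51 - 0.1519 = 0.3581
Sector ⌊H'⌋ = 0 → (R',G',B') = (0.3038, ≈0.2228, 0.0)
RGB = ((R'+m)×255, (G'+m)×255, (B'+m)×255) = (168.7845, 148.1261, 91.3155)
Round half up → RGB(169, 148, 91)


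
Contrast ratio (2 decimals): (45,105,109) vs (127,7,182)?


Linearize each sRGB channel c=v/255: c/12.92 if c ≤ 0.04045 else ((c+0.055)/1.055)^2.4
L = 0.2126×R_lin + 0.7152×G_lin + 0.0722×B_lin
Color 1 (45,105,109):
  R=45: 45/255≈0.1765 > 0.04045 → ((0.1765+0.055)/1.055)^2.4 ≈ 0.02624
  G=105: 105/255≈0.4118 > 0.04045 → ((0.4118+0.055)/1.055)^2.4 ≈ 0.14126
  B=109: 109/255≈0.4275 > 0.04045 → ((0.4275+0.055)/1.055)^2.4 ≈ 0.15293
  L1 = 0.2126×0.02624 + 0.7152×0.14126 + 0.0722×0.15293 ≈ 0.11765
Color 2 (127,7,182):
  R=127: 127/255≈0.4980 > 0.04045 → ((0.4980+0.055)/1.055)^2.4 ≈ 0.21223
  G=7: 7/255≈0.0275 ≤ 0.04045 → 0.0275/12.92 ≈ 0.00212
  B=182: 182/255≈0.7137 > 0.04045 → ((0.7137+0.055)/1.055)^2.4 ≈ 0.46778
  L2 = 0.2126×0.21223 + 0.7152×0.00212 + 0.0722×0.46778 ≈ 0.08041
Lighter = 0.11765, Darker = 0.08041
Ratio = (L_lighter + 0.05) / (L_darker + 0.05)
Ratio = (0.11765 + 0.05) / (0.08041 + 0.05) = 0.16765 / 0.13041 ≈ 1.2855
Ratio ≈ 1.29:1


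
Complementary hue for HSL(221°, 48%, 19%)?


Complement = opposite side of color wheel = hue + 180°
H' = (221 + 180) mod 360 = 41°
S and L unchanged.
= HSL(41°, 48%, 19%)


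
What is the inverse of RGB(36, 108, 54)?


Invert: (255-R, 255-G, 255-B)
R: 255-36 = 219
G: 255-108 = 147
B: 255-54 = 201
= RGB(219, 147, 201)


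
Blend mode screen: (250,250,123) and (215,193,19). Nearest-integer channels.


Screen: C = 255 - (255-A)×(255-B)/255, rounded to nearest integer
R: 255 - (255-250)×(255-215)/255 = 255 - 200/255 ≈ 255 - 0.784 = 254.216 → 254
G: 255 - (255-250)×(255-193)/255 = 255 - 310/255 ≈ 255 - 1.216 = 253.784 → 254
B: 255 - (255-123)×(255-19)/255 = 255 - 31152/255 ≈ 255 - 122.165 = 132.835 → 133
= RGB(254, 254, 133)


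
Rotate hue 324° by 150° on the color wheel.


New hue = (H + rotation) mod 360
New hue = (324 + 150) mod 360
= 474 mod 360
= 114°


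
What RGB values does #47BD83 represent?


47 → 71 (R)
BD → 189 (G)
83 → 131 (B)
= RGB(71, 189, 131)


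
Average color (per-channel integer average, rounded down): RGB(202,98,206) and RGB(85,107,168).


Midpoint: each channel = ⌊(C₁+C₂)/2⌋
R: ⌊(202+85)/2⌋ = 143
G: ⌊(98+107)/2⌋ = 102
B: ⌊(206+168)/2⌋ = 187
= RGB(143, 102, 187)


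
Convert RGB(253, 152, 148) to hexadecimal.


R = 253 → FD (hex)
G = 152 → 98 (hex)
B = 148 → 94 (hex)
Hex = #FD9894


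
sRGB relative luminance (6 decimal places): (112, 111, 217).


Linearize each channel (sRGB transfer function): c = v/255; c_lin = c/12.92 if c ≤ 0.04045, else ((c+0.055)/1.055)^2.4
  R: 112/255 ≈ 0.439216 > 0.04045 → ((0.439216+0.055)/1.055)^2.4 ≈ 0.162029
  G: 111/255 ≈ 0.435294 > 0.04045 → ((0.435294+0.055)/1.055)^2.4 ≈ 0.158961
  B: 217/255 ≈ 0.850980 > 0.04045 → ((0.850980+0.055)/1.055)^2.4 ≈ 0.693872
R_lin = 0.162029, G_lin = 0.158961, B_lin = 0.693872
L = 0.2126×R + 0.7152×G + 0.0722×B
L = 0.2126×0.162029 + 0.7152×0.158961 + 0.0722×0.693872
L ≈ 0.198234


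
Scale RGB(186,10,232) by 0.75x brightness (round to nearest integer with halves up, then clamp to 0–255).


Multiply each channel by 0.75, round half up, clamp to [0, 255]
R: 186×0.75 = 139.5 → round → 140
G: 10×0.75 = 7.5 → round → 8
B: 232×0.75 = 174
= RGB(140, 8, 174)


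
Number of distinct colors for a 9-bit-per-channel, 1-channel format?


Total bits = 9 bits/channel × 1 channels = 9 bits
Distinct colors = 2^9
= 512 colors


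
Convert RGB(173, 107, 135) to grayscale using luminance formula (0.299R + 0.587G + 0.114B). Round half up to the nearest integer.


Gray = 0.299×R + 0.587×G + 0.114×B
Gray = 0.299×173 + 0.587×107 + 0.114×135
Gray = 51.727 + 62.809 + 15.390
Gray = 129.926 → round half up → 130
Gray = 130


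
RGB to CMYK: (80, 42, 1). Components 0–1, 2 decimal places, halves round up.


R'=80/255≈0.3137, G'=42/255≈0.1647, B'=1/255≈0.0039
K = 1 - max(R',G',B') = 1 - 80/255 = 175/255 = 0.68627… → 0.69
(1-R'-K)/(1-K) simplifies to (max-R)/max with max = 80:
C = (80-80)/80 = 0/80 = 0 → 0.00
M = (80-42)/80 = 38/80 = 0.475 → 0.48
Y = (80-1)/80 = 79/80 = 0.9875 → 0.99
= CMYK(0.00, 0.48, 0.99, 0.69)


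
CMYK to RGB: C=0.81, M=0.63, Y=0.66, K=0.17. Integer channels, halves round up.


R = 255 × (1-C) × (1-K) = 255 × 0.19 × 0.83 = 40.2135 → 40
G = 255 × (1-M) × (1-K) = 255 × 0.37 × 0.83 = 78.3105 → 78
B = 255 × (1-Y) × (1-K) = 255 × 0.34 × 0.83 = 71.961 → 72
= RGB(40, 78, 72)


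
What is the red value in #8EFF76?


Color: #8EFF76
R = 8E = 142
G = FF = 255
B = 76 = 118
Red = 142


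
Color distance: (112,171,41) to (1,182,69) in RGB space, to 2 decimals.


d = √[(R₁-R₂)² + (G₁-G₂)² + (B₁-B₂)²]
d = √[(112-1)² + (171-182)² + (41-69)²]
d = √[12321 + 121 + 784]
d = √13226
d ≈ 115.00


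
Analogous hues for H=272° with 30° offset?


Base hue: 272°
Left analog: (272 - 30) mod 360 = 242°
Right analog: (272 + 30) mod 360 = 302°
Analogous hues = 242° and 302°


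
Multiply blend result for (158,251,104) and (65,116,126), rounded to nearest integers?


Multiply: C = A×B/255, rounded to nearest integer
R: 158×65/255 = 10270/255 ≈ 40.275 → 40
G: 251×116/255 = 29116/255 ≈ 114.180 → 114
B: 104×126/255 = 13104/255 ≈ 51.388 → 51
= RGB(40, 114, 51)


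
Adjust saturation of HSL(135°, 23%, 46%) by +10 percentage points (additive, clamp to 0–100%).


Original S = 23%
Adjustment = +10 percentage points
New S = 23 + (10) = 33
Clamp to [0, 100] → 33
= HSL(135°, 33%, 46%)


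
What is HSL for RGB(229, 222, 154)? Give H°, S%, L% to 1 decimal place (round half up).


Normalize: R'=229/255≈0.8980, G'=222/255≈0.8706, B'=154/255≈0.6039
Max=229/255, Min=154/255, Δ=Max-Min=75/255
L = (Max+Min)/2 = (229+154)/510 = 383/510 = 0.75098… → L = 75.1%
L > 0.5 → S = Δ/(2-Max-Min) = 75/(510-229-154) = 75/127 = 0.59055… → S = 59.1%
(the 1/255 factors cancel in S and H, so raw channel differences can be used)
Max is R' → H = 60 × (((G-B)/Δ) mod 6) = 60 × (((222-154)/75) mod 6)
  68/75 = 0.9066…
  H = 60 × 0.9066… = 54.4° → H = 54.4°
= HSL(54.4°, 59.1%, 75.1%)


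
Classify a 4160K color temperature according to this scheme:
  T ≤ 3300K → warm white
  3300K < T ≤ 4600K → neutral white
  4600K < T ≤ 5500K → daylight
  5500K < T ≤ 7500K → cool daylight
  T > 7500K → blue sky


Temperature: 4160K
3300K < 4160K ≤ 4600K → neutral white
Classification: neutral white


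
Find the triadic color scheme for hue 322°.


Triadic: equally spaced at 120° intervals
H1 = 322°
H2 = (322 + 120) mod 360 = 82°
H3 = (322 + 240) mod 360 = 202°
Triadic = 322°, 82°, 202°


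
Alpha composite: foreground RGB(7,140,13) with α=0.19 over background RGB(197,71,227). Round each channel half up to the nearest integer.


C = α×F + (1-α)×B, with 1-α = 0.81
R: 0.19×7 + 0.81×197 = 1.33 + 159.57 = 160.90 → 161
G: 0.19×140 + 0.81×71 = 26.60 + 57.51 = 84.11 → 84
B: 0.19×13 + 0.81×227 = 2.47 + 183.87 = 186.34 → 186
= RGB(161, 84, 186)


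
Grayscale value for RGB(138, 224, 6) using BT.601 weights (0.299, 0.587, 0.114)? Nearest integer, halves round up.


Gray = 0.299×R + 0.587×G + 0.114×B
Gray = 0.299×138 + 0.587×224 + 0.114×6
Gray = 41.262 + 131.488 + 0.684
Gray = 173.434 → round half up → 173
Gray = 173


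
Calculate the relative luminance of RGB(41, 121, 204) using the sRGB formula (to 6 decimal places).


Linearize each channel (sRGB transfer function): c = v/255; c_lin = c/12.92 if c ≤ 0.04045, else ((c+0.055)/1.055)^2.4
  R: 41/255 ≈ 0.160784 > 0.04045 → ((0.160784+0.055)/1.055)^2.4 ≈ 0.022174
  G: 121/255 ≈ 0.474510 > 0.04045 → ((0.474510+0.055)/1.055)^2.4 ≈ 0.191202
  B: 204/255 ≈ 0.800000 > 0.04045 → ((0.800000+0.055)/1.055)^2.4 ≈ 0.603827
R_lin = 0.022174, G_lin = 0.191202, B_lin = 0.603827
L = 0.2126×R + 0.7152×G + 0.0722×B
L = 0.2126×0.022174 + 0.7152×0.191202 + 0.0722×0.603827
L ≈ 0.185058


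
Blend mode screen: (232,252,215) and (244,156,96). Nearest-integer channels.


Screen: C = 255 - (255-A)×(255-B)/255, rounded to nearest integer
R: 255 - (255-232)×(255-244)/255 = 255 - 253/255 ≈ 255 - 0.992 = 254.008 → 254
G: 255 - (255-252)×(255-156)/255 = 255 - 297/255 ≈ 255 - 1.165 = 253.835 → 254
B: 255 - (255-215)×(255-96)/255 = 255 - 6360/255 ≈ 255 - 24.941 = 230.059 → 230
= RGB(254, 254, 230)


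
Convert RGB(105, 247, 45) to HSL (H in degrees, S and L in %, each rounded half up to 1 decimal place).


Normalize: R'=105/255≈0.4118, G'=247/255≈0.9686, B'=45/255≈0.1765
Max=247/255, Min=45/255, Δ=Max-Min=202/255
L = (Max+Min)/2 = (247+45)/510 = 292/510 = 0.57254… → L = 57.3%
L > 0.5 → S = Δ/(2-Max-Min) = 202/(510-247-45) = 202/218 = 0.92660… → S = 92.7%
(the 1/255 factors cancel in S and H, so raw channel differences can be used)
Max is G' → H = 60 × ((B-R)/Δ + 2) = 60 × ((45-105)/202 + 2)
  -60/202 + 2 = -0.2970… + 2 = 1.7029…
  H = 60 × 1.7029… = 102.178…° → H = 102.2°
= HSL(102.2°, 92.7%, 57.3%)


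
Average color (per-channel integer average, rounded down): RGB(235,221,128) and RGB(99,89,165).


Midpoint: each channel = ⌊(C₁+C₂)/2⌋
R: ⌊(235+99)/2⌋ = 167
G: ⌊(221+89)/2⌋ = 155
B: ⌊(128+165)/2⌋ = 146
= RGB(167, 155, 146)


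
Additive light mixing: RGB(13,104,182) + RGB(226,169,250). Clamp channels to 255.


Additive: each channel = min(255, C₁+C₂)
R: 13+226 = 239 → 239
G: 104+169 = 273 → 255
B: 182+250 = 432 → 255
= RGB(239, 255, 255)


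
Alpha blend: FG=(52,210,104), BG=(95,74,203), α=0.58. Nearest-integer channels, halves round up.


C = α×F + (1-α)×B, with 1-α = 0.42
R: 0.58×52 + 0.42×95 = 30.16 + 39.90 = 70.06 → 70
G: 0.58×210 + 0.42×74 = 121.80 + 31.08 = 152.88 → 153
B: 0.58×104 + 0.42×203 = 60.32 + 85.26 = 145.58 → 146
= RGB(70, 153, 146)


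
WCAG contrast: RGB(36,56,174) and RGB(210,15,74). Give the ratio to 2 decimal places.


Linearize each sRGB channel c=v/255: c/12.92 if c ≤ 0.04045 else ((c+0.055)/1.055)^2.4
L = 0.2126×R_lin + 0.7152×G_lin + 0.0722×B_lin
Color 1 (36,56,174):
  R=36: 36/255≈0.1412 > 0.04045 → ((0.1412+0.055)/1.055)^2.4 ≈ 0.01764
  G=56: 56/255≈0.2196 > 0.04045 → ((0.2196+0.055)/1.055)^2.4 ≈ 0.03955
  B=174: 174/255≈0.6824 > 0.04045 → ((0.6824+0.055)/1.055)^2.4 ≈ 0.42327
  L1 = 0.2126×0.01764 + 0.7152×0.03955 + 0.0722×0.42327 ≈ 0.06259
Color 2 (210,15,74):
  R=210: 210/255≈0.8235 > 0.04045 → ((0.8235+0.055)/1.055)^2.4 ≈ 0.64448
  G=15: 15/255≈0.0588 > 0.04045 → ((0.0588+0.055)/1.055)^2.4 ≈ 0.00478
  B=74: 74/255≈0.2902 > 0.04045 → ((0.2902+0.055)/1.055)^2.4 ≈ 0.06848
  L2 = 0.2126×0.64448 + 0.7152×0.00478 + 0.0722×0.06848 ≈ 0.14538
Lighter = 0.14538, Darker = 0.06259
Ratio = (L_lighter + 0.05) / (L_darker + 0.05)
Ratio = (0.14538 + 0.05) / (0.06259 + 0.05) = 0.19538 / 0.11259 ≈ 1.7352
Ratio ≈ 1.74:1


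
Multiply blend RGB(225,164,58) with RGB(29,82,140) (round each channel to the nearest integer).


Multiply: C = A×B/255, rounded to nearest integer
R: 225×29/255 = 6525/255 ≈ 25.588 → 26
G: 164×82/255 = 13448/255 ≈ 52.737 → 53
B: 58×140/255 = 8120/255 ≈ 31.843 → 32
= RGB(26, 53, 32)


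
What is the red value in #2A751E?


Color: #2A751E
R = 2A = 42
G = 75 = 117
B = 1E = 30
Red = 42


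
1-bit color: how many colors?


Colors = 2^bits = 2^1
= 2 colors


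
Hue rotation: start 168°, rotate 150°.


New hue = (H + rotation) mod 360
New hue = (168 + 150) mod 360
= 318 mod 360
= 318°


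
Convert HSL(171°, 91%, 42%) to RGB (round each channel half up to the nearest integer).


H=171°, S=0.91, L=0.42
C = (1-|2L-1|)×S = (1-|-0.16|)×0.91 = 0.7644
H' = H/60 = 171/60 ≈ 2.8500; X = C×(1-|H' mod 2 - 1|) = 0.64974
m = L - C/2 = 0.42 - 0.3822 = 0.0378
Sector ⌊H'⌋ = 2 → (R',G',B') = (0.0, 0.7644, 0.64974)
RGB = ((R'+m)×255, (G'+m)×255, (B'+m)×255) = (9.639, 204.561, 175.3227)
Round half up → RGB(10, 205, 175)


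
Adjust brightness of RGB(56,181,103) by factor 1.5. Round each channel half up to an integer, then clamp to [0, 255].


Multiply each channel by 1.5, round half up, clamp to [0, 255]
R: 56×1.5 = 84
G: 181×1.5 = 271.5 → round → 272 → clamp → 255
B: 103×1.5 = 154.5 → round → 155
= RGB(84, 255, 155)


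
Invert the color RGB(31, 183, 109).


Invert: (255-R, 255-G, 255-B)
R: 255-31 = 224
G: 255-183 = 72
B: 255-109 = 146
= RGB(224, 72, 146)


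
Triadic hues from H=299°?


Triadic: equally spaced at 120° intervals
H1 = 299°
H2 = (299 + 120) mod 360 = 59°
H3 = (299 + 240) mod 360 = 179°
Triadic = 299°, 59°, 179°


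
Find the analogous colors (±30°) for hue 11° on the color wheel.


Base hue: 11°
Left analog: (11 - 30) mod 360 = 341°
Right analog: (11 + 30) mod 360 = 41°
Analogous hues = 341° and 41°


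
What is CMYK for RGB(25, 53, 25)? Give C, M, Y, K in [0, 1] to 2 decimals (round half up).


R'=25/255≈0.0980, G'=53/255≈0.2078, B'=25/255≈0.0980
K = 1 - max(R',G',B') = 1 - 53/255 = 202/255 = 0.79215… → 0.79
(1-R'-K)/(1-K) simplifies to (max-R)/max with max = 53:
C = (53-25)/53 = 28/53 = 0.52830… → 0.53
M = (53-53)/53 = 0/53 = 0 → 0.00
Y = (53-25)/53 = 28/53 = 0.52830… → 0.53
= CMYK(0.53, 0.00, 0.53, 0.79)


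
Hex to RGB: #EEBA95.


EE → 238 (R)
BA → 186 (G)
95 → 149 (B)
= RGB(238, 186, 149)


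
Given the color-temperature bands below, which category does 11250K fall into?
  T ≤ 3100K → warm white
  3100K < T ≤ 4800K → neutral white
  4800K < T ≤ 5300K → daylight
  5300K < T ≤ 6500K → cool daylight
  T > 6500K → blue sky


Temperature: 11250K
11250K > 6500K → blue sky
Classification: blue sky


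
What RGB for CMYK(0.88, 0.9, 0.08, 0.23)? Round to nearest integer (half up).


R = 255 × (1-C) × (1-K) = 255 × 0.12 × 0.77 = 23.562 → 24
G = 255 × (1-M) × (1-K) = 255 × 0.10 × 0.77 = 19.635 → 20
B = 255 × (1-Y) × (1-K) = 255 × 0.92 × 0.77 = 180.642 → 181
= RGB(24, 20, 181)


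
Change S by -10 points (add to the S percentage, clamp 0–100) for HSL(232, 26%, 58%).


Original S = 26%
Adjustment = -10 percentage points
New S = 26 + (-10) = 16
Clamp to [0, 100] → 16
= HSL(232°, 16%, 58%)


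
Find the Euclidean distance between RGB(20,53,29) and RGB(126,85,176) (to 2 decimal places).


d = √[(R₁-R₂)² + (G₁-G₂)² + (B₁-B₂)²]
d = √[(20-126)² + (53-85)² + (29-176)²]
d = √[11236 + 1024 + 21609]
d = √33869
d ≈ 184.04


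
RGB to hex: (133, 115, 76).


R = 133 → 85 (hex)
G = 115 → 73 (hex)
B = 76 → 4C (hex)
Hex = #85734C


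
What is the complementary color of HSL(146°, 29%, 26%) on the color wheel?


Complement = opposite side of color wheel = hue + 180°
H' = (146 + 180) mod 360 = 326°
S and L unchanged.
= HSL(326°, 29%, 26%)


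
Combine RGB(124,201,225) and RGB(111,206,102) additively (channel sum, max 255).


Additive: each channel = min(255, C₁+C₂)
R: 124+111 = 235 → 235
G: 201+206 = 407 → 255
B: 225+102 = 327 → 255
= RGB(235, 255, 255)


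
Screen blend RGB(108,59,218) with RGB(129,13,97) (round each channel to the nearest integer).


Screen: C = 255 - (255-A)×(255-B)/255, rounded to nearest integer
R: 255 - (255-108)×(255-129)/255 = 255 - 18522/255 ≈ 255 - 72.635 = 182.365 → 182
G: 255 - (255-59)×(255-13)/255 = 255 - 47432/255 ≈ 255 - 186.008 = 68.992 → 69
B: 255 - (255-218)×(255-97)/255 = 255 - 5846/255 ≈ 255 - 22.925 = 232.075 → 232
= RGB(182, 69, 232)


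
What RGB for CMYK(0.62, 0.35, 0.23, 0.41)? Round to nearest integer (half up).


R = 255 × (1-C) × (1-K) = 255 × 0.38 × 0.59 = 57.171 → 57
G = 255 × (1-M) × (1-K) = 255 × 0.65 × 0.59 = 97.7925 → 98
B = 255 × (1-Y) × (1-K) = 255 × 0.77 × 0.59 = 115.8465 → 116
= RGB(57, 98, 116)


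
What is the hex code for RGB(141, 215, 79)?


R = 141 → 8D (hex)
G = 215 → D7 (hex)
B = 79 → 4F (hex)
Hex = #8DD74F


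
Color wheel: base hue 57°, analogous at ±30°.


Base hue: 57°
Left analog: (57 - 30) mod 360 = 27°
Right analog: (57 + 30) mod 360 = 87°
Analogous hues = 27° and 87°


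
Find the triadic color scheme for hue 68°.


Triadic: equally spaced at 120° intervals
H1 = 68°
H2 = (68 + 120) mod 360 = 188°
H3 = (68 + 240) mod 360 = 308°
Triadic = 68°, 188°, 308°


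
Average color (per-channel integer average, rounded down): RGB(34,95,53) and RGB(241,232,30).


Midpoint: each channel = ⌊(C₁+C₂)/2⌋
R: ⌊(34+241)/2⌋ = 137
G: ⌊(95+232)/2⌋ = 163
B: ⌊(53+30)/2⌋ = 41
= RGB(137, 163, 41)


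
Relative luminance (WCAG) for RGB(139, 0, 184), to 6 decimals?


Linearize each channel (sRGB transfer function): c = v/255; c_lin = c/12.92 if c ≤ 0.04045, else ((c+0.055)/1.055)^2.4
  R: 139/255 ≈ 0.545098 > 0.04045 → ((0.545098+0.055)/1.055)^2.4 ≈ 0.258183
  G: 0/255 ≈ 0.000000 ≤ 0.04045 → 0.000000/12.92 ≈ 0.000000
  B: 184/255 ≈ 0.721569 > 0.04045 → ((0.721569+0.055)/1.055)^2.4 ≈ 0.479320
R_lin = 0.258183, G_lin = 0.000000, B_lin = 0.479320
L = 0.2126×R + 0.7152×G + 0.0722×B
L = 0.2126×0.258183 + 0.7152×0.000000 + 0.0722×0.479320
L ≈ 0.089497


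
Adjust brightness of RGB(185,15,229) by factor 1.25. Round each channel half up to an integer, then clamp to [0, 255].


Multiply each channel by 1.25, round half up, clamp to [0, 255]
R: 185×1.25 = 231.25 → round → 231
G: 15×1.25 = 18.75 → round → 19
B: 229×1.25 = 286.25 → round → 286 → clamp → 255
= RGB(231, 19, 255)


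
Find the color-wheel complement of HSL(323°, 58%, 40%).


Complement = opposite side of color wheel = hue + 180°
H' = (323 + 180) mod 360 = 143°
S and L unchanged.
= HSL(143°, 58%, 40%)


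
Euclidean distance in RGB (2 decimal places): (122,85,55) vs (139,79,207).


d = √[(R₁-R₂)² + (G₁-G₂)² + (B₁-B₂)²]
d = √[(122-139)² + (85-79)² + (55-207)²]
d = √[289 + 36 + 23104]
d = √23429
d ≈ 153.07


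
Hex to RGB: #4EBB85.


4E → 78 (R)
BB → 187 (G)
85 → 133 (B)
= RGB(78, 187, 133)


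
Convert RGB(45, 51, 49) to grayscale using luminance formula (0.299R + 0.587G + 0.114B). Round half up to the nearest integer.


Gray = 0.299×R + 0.587×G + 0.114×B
Gray = 0.299×45 + 0.587×51 + 0.114×49
Gray = 13.455 + 29.937 + 5.586
Gray = 48.978 → round half up → 49
Gray = 49


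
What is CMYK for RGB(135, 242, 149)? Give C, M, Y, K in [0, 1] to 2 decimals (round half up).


R'=135/255≈0.5294, G'=242/255≈0.9490, B'=149/255≈0.5843
K = 1 - max(R',G',B') = 1 - 242/255 = 13/255 = 0.05098… → 0.05
(1-R'-K)/(1-K) simplifies to (max-R)/max with max = 242:
C = (242-135)/242 = 107/242 = 0.44214… → 0.44
M = (242-242)/242 = 0/242 = 0 → 0.00
Y = (242-149)/242 = 93/242 = 0.38429… → 0.38
= CMYK(0.44, 0.00, 0.38, 0.05)


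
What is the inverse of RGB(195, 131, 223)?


Invert: (255-R, 255-G, 255-B)
R: 255-195 = 60
G: 255-131 = 124
B: 255-223 = 32
= RGB(60, 124, 32)


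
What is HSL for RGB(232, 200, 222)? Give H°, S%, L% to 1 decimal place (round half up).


Normalize: R'=232/255≈0.9098, G'=200/255≈0.7843, B'=222/255≈0.8706
Max=232/255, Min=200/255, Δ=Max-Min=32/255
L = (Max+Min)/2 = (232+200)/510 = 432/510 = 0.84705… → L = 84.7%
L > 0.5 → S = Δ/(2-Max-Min) = 32/(510-232-200) = 32/78 = 0.41025… → S = 41.0%
(the 1/255 factors cancel in S and H, so raw channel differences can be used)
Max is R' → H = 60 × (((G-B)/Δ) mod 6) = 60 × (((200-222)/32) mod 6)
  (-22)/32 = -0.6875; negative, so add 6 → 5.3125
  H = 60 × 5.3125 = 318.75° → H = 318.8°
= HSL(318.8°, 41.0%, 84.7%)


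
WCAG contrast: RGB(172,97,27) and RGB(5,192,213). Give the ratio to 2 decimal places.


Linearize each sRGB channel c=v/255: c/12.92 if c ≤ 0.04045 else ((c+0.055)/1.055)^2.4
L = 0.2126×R_lin + 0.7152×G_lin + 0.0722×B_lin
Color 1 (172,97,27):
  R=172: 172/255≈0.6745 > 0.04045 → ((0.6745+0.055)/1.055)^2.4 ≈ 0.41254
  G=97: 97/255≈0.3804 > 0.04045 → ((0.3804+0.055)/1.055)^2.4 ≈ 0.11954
  B=27: 27/255≈0.1059 > 0.04045 → ((0.1059+0.055)/1.055)^2.4 ≈ 0.01096
  L1 = 0.2126×0.41254 + 0.7152×0.11954 + 0.0722×0.01096 ≈ 0.17399
Color 2 (5,192,213):
  R=5: 5/255≈0.0196 ≤ 0.04045 → 0.0196/12.92 ≈ 0.00152
  G=192: 192/255≈0.7529 > 0.04045 → ((0.7529+0.055)/1.055)^2.4 ≈ 0.52712
  B=213: 213/255≈0.8353 > 0.04045 → ((0.8353+0.055)/1.055)^2.4 ≈ 0.66539
  L2 = 0.2126×0.00152 + 0.7152×0.52712 + 0.0722×0.66539 ≈ 0.42536
Lighter = 0.42536, Darker = 0.17399
Ratio = (L_lighter + 0.05) / (L_darker + 0.05)
Ratio = (0.42536 + 0.05) / (0.17399 + 0.05) = 0.47536 / 0.22399 ≈ 2.1222
Ratio ≈ 2.12:1


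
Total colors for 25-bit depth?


Colors = 2^bits = 2^25
= 33,554,432 colors


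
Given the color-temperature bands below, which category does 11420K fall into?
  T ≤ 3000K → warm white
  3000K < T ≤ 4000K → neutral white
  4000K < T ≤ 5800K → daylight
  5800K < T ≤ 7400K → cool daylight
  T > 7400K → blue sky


Temperature: 11420K
11420K > 7400K → blue sky
Classification: blue sky


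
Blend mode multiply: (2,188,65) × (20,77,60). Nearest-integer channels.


Multiply: C = A×B/255, rounded to nearest integer
R: 2×20/255 = 40/255 ≈ 0.157 → 0
G: 188×77/255 = 14476/255 ≈ 56.769 → 57
B: 65×60/255 = 3900/255 ≈ 15.294 → 15
= RGB(0, 57, 15)


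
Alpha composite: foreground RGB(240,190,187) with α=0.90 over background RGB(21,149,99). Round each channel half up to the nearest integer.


C = α×F + (1-α)×B, with 1-α = 0.10
R: 0.90×240 + 0.10×21 = 216.00 + 2.10 = 218.10 → 218
G: 0.90×190 + 0.10×149 = 171.00 + 14.90 = 185.90 → 186
B: 0.90×187 + 0.10×99 = 168.30 + 9.90 = 178.20 → 178
= RGB(218, 186, 178)


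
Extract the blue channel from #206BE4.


Color: #206BE4
R = 20 = 32
G = 6B = 107
B = E4 = 228
Blue = 228


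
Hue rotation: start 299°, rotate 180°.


New hue = (H + rotation) mod 360
New hue = (299 + 180) mod 360
= 479 mod 360
= 119°


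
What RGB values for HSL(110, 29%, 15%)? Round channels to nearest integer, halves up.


H=110°, S=0.29, L=0.15
C = (1-|2L-1|)×S = (1-|-0.70|)×0.29 = 0.087
H' = H/60 = 110/60 ≈ 1.8333; X = C×(1-|H' mod 2 - 1|) = 0.0145
m = L - C/2 = 0.15 - 0.0435 = 0.1065
Sector ⌊H'⌋ = 1 → (R',G',B') = (0.0145, 0.087, 0.0)
RGB = ((R'+m)×255, (G'+m)×255, (B'+m)×255) = (30.855, 49.3425, 27.1575)
Round half up → RGB(31, 49, 27)


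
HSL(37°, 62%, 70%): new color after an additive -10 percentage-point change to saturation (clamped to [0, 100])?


Original S = 62%
Adjustment = -10 percentage points
New S = 62 + (-10) = 52
Clamp to [0, 100] → 52
= HSL(37°, 52%, 70%)


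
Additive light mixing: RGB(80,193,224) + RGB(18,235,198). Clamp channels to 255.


Additive: each channel = min(255, C₁+C₂)
R: 80+18 = 98 → 98
G: 193+235 = 428 → 255
B: 224+198 = 422 → 255
= RGB(98, 255, 255)


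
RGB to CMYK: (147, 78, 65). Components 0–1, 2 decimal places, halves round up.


R'=147/255≈0.5765, G'=78/255≈0.3059, B'=65/255≈0.2549
K = 1 - max(R',G',B') = 1 - 147/255 = 108/255 = 0.42352… → 0.42
(1-R'-K)/(1-K) simplifies to (max-R)/max with max = 147:
C = (147-147)/147 = 0/147 = 0 → 0.00
M = (147-78)/147 = 69/147 = 0.46938… → 0.47
Y = (147-65)/147 = 82/147 = 0.55782… → 0.56
= CMYK(0.00, 0.47, 0.56, 0.42)


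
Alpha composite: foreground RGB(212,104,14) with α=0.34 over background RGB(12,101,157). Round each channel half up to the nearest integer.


C = α×F + (1-α)×B, with 1-α = 0.66
R: 0.34×212 + 0.66×12 = 72.08 + 7.92 = 80.00 → 80
G: 0.34×104 + 0.66×101 = 35.36 + 66.66 = 102.02 → 102
B: 0.34×14 + 0.66×157 = 4.76 + 103.62 = 108.38 → 108
= RGB(80, 102, 108)


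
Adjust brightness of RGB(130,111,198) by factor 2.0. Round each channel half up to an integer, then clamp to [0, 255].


Multiply each channel by 2.0, round half up, clamp to [0, 255]
R: 130×2.0 = 260 → clamp → 255
G: 111×2.0 = 222
B: 198×2.0 = 396 → clamp → 255
= RGB(255, 222, 255)


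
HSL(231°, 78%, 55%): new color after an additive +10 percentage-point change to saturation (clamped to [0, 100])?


Original S = 78%
Adjustment = +10 percentage points
New S = 78 + (10) = 88
Clamp to [0, 100] → 88
= HSL(231°, 88%, 55%)


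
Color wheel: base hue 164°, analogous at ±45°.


Base hue: 164°
Left analog: (164 - 45) mod 360 = 119°
Right analog: (164 + 45) mod 360 = 209°
Analogous hues = 119° and 209°


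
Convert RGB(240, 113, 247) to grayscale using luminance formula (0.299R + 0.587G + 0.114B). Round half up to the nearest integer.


Gray = 0.299×R + 0.587×G + 0.114×B
Gray = 0.299×240 + 0.587×113 + 0.114×247
Gray = 71.760 + 66.331 + 28.158
Gray = 166.249 → round half up → 166
Gray = 166


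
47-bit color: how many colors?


Colors = 2^bits = 2^47
= 140,737,488,355,328 colors


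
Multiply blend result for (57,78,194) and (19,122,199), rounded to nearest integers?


Multiply: C = A×B/255, rounded to nearest integer
R: 57×19/255 = 1083/255 ≈ 4.247 → 4
G: 78×122/255 = 9516/255 ≈ 37.318 → 37
B: 194×199/255 = 38606/255 ≈ 151.396 → 151
= RGB(4, 37, 151)


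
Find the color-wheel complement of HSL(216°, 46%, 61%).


Complement = opposite side of color wheel = hue + 180°
H' = (216 + 180) mod 360 = 36°
S and L unchanged.
= HSL(36°, 46%, 61%)


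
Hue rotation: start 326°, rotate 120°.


New hue = (H + rotation) mod 360
New hue = (326 + 120) mod 360
= 446 mod 360
= 86°


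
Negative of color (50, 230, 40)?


Invert: (255-R, 255-G, 255-B)
R: 255-50 = 205
G: 255-230 = 25
B: 255-40 = 215
= RGB(205, 25, 215)


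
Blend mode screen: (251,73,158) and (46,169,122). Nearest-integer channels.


Screen: C = 255 - (255-A)×(255-B)/255, rounded to nearest integer
R: 255 - (255-251)×(255-46)/255 = 255 - 836/255 ≈ 255 - 3.278 = 251.722 → 252
G: 255 - (255-73)×(255-169)/255 = 255 - 15652/255 ≈ 255 - 61.380 = 193.620 → 194
B: 255 - (255-158)×(255-122)/255 = 255 - 12901/255 ≈ 255 - 50.592 = 204.408 → 204
= RGB(252, 194, 204)


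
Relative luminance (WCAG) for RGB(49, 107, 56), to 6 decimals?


Linearize each channel (sRGB transfer function): c = v/255; c_lin = c/12.92 if c ≤ 0.04045, else ((c+0.055)/1.055)^2.4
  R: 49/255 ≈ 0.192157 > 0.04045 → ((0.192157+0.055)/1.055)^2.4 ≈ 0.030713
  G: 107/255 ≈ 0.419608 > 0.04045 → ((0.419608+0.055)/1.055)^2.4 ≈ 0.147027
  B: 56/255 ≈ 0.219608 > 0.04045 → ((0.219608+0.055)/1.055)^2.4 ≈ 0.039546
R_lin = 0.030713, G_lin = 0.147027, B_lin = 0.039546
L = 0.2126×R + 0.7152×G + 0.0722×B
L = 0.2126×0.030713 + 0.7152×0.147027 + 0.0722×0.039546
L ≈ 0.114539


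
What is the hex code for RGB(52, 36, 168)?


R = 52 → 34 (hex)
G = 36 → 24 (hex)
B = 168 → A8 (hex)
Hex = #3424A8


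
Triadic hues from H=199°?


Triadic: equally spaced at 120° intervals
H1 = 199°
H2 = (199 + 120) mod 360 = 319°
H3 = (199 + 240) mod 360 = 79°
Triadic = 199°, 319°, 79°


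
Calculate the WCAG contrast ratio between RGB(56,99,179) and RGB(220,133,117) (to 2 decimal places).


Linearize each sRGB channel c=v/255: c/12.92 if c ≤ 0.04045 else ((c+0.055)/1.055)^2.4
L = 0.2126×R_lin + 0.7152×G_lin + 0.0722×B_lin
Color 1 (56,99,179):
  R=56: 56/255≈0.2196 > 0.04045 → ((0.2196+0.055)/1.055)^2.4 ≈ 0.03955
  G=99: 99/255≈0.3882 > 0.04045 → ((0.3882+0.055)/1.055)^2.4 ≈ 0.12477
  B=179: 179/255≈0.7020 > 0.04045 → ((0.7020+0.055)/1.055)^2.4 ≈ 0.45079
  L1 = 0.2126×0.03955 + 0.7152×0.12477 + 0.0722×0.45079 ≈ 0.13019
Color 2 (220,133,117):
  R=220: 220/255≈0.8627 > 0.04045 → ((0.8627+0.055)/1.055)^2.4 ≈ 0.71569
  G=133: 133/255≈0.5216 > 0.04045 → ((0.5216+0.055)/1.055)^2.4 ≈ 0.23455
  B=117: 117/255≈0.4588 > 0.04045 → ((0.4588+0.055)/1.055)^2.4 ≈ 0.17789
  L2 = 0.2126×0.71569 + 0.7152×0.23455 + 0.0722×0.17789 ≈ 0.33275
Lighter = 0.33275, Darker = 0.13019
Ratio = (L_lighter + 0.05) / (L_darker + 0.05)
Ratio = (0.33275 + 0.05) / (0.13019 + 0.05) = 0.38275 / 0.18019 ≈ 2.1241
Ratio ≈ 2.12:1
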